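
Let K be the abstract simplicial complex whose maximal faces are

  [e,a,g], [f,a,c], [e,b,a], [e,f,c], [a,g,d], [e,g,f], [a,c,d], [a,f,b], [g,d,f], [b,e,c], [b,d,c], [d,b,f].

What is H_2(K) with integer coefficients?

K has 7 vertices, 18 edges, 12 triangles.
rank ∂_2 = 12, rank ∂_3 = 0 ⇒ b_2 = 12 − 12 − 0 = 0. So H_2 ≅ 0.

H_2 = 0.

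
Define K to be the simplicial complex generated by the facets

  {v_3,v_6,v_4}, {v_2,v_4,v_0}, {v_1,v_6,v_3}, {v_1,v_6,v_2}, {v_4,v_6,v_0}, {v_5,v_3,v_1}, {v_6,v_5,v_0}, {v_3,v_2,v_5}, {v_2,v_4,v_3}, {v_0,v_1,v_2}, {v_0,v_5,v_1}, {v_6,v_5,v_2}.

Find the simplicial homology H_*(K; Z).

H_0 ≅ Z,  H_1 ≅ Z/2,  H_2 = 0.

Take the total order v_0 < v_1 < v_2 < v_3 < v_4 < v_5 < v_6 on the vertex set. Then K (dimension 2) consists of the simplices:

  0-simplices (7): [v_0], [v_1], [v_2], [v_3], [v_4], [v_5], [v_6]
  1-simplices (18): (18 of them)
  2-simplices (12): (12 of them)

so the chain groups are C_0 ≅ Z^7, C_1 ≅ Z^18, C_2 ≅ Z^12.

∂_1: C_1 → C_0 is given by ∂[p,q] = [q] − [p]. For instance
  ∂[v_0,v_5] = [v_5] − [v_0].
As a 7×18 matrix over Z this has rank 6, with invariant factors (1,1,1,1,1,1).

The boundary map ∂_2: C_2 → C_1 maps a triangle to the signed sum of its edges. For instance
  ∂[v_1,v_2,v_6] = [v_2,v_6] − [v_1,v_6] + [v_1,v_2],
  ∂[v_1,v_3,v_6] = [v_3,v_6] − [v_1,v_6] + [v_1,v_3].
As a 18×12 matrix over Z this has rank 12, with invariant factors (1,1,1,1,1,1,1,1,1,1,1,2).

From H_k ≅ ker(∂_k) / im(∂_{k+1}) we obtain:

  H_0: rank C_0 − rank ∂_1 = 7 − 6 = 1, and the invariant factors of ∂_1 are all 1, so H_0 ≅ Z.
  H_1: rank ker ∂_1 − rank ∂_2 = (18 − 6) − 12 = 0, and ∂_2 has invariant factor 2 > 1, so H_1 ≅ Z/2.
  H_2: rank ker ∂_2 − rank ∂_3 = (12 − 12) − 0 = 0, and there is no ∂_3, so H_2 ≅ 0.

(K is a triangulation of the real projective plane RP^2.)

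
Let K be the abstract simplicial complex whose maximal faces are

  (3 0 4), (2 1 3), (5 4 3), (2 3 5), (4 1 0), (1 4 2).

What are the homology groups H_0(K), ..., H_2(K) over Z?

Fix the vertex order 0 < 1 < 2 < 3 < 4 < 5 and write every simplex with vertices in increasing order. Then dim K = 2 and the simplices of K are:

  0-simplices (6): [0], [1], [2], [3], [4], [5]
  1-simplices (12): [0,1], [0,3], [0,4], [1,2], [1,3], [1,4], [2,3], [2,4], [2,5], [3,4], [3,5], [4,5]
  2-simplices (6): [0,1,4], [0,3,4], [1,2,3], [1,2,4], [2,3,5], [3,4,5]

so the chain groups are C_0 ≅ Z^6, C_1 ≅ Z^12, C_2 ≅ Z^6.

Boundary ∂_1: C_1 → C_0 sends each edge [p,q] (with p < q) to q − p. For instance
  ∂[3,5] = [5] − [3].
This gives a 6×12 integer matrix of rank 5; reducing to Smith normal form yields diagonal entries (1,1,1,1,1).

Boundary ∂_2: C_2 → C_1 maps a triangle to the signed sum of its edges. For instance
  ∂[3,4,5] = [4,5] − [3,5] + [3,4],
  ∂[0,3,4] = [3,4] − [0,4] + [0,3].
The resulting 12×6 matrix has rank 6, and its Smith normal form has invariant factors (1,1,1,1,1,1).

Reading off H_k = ker ∂_k / im ∂_{k+1}:

  H_0: rank C_0 − rank ∂_1 = 6 − 5 = 1, and the invariant factors of ∂_1 are all 1, so H_0 ≅ Z.
  H_1: rank ker ∂_1 − rank ∂_2 = (12 − 5) − 6 = 1, and the invariant factors of ∂_2 are all 1, so H_1 ≅ Z.
  H_2: rank ker ∂_2 − rank ∂_3 = (6 − 6) − 0 = 0, and there is no ∂_3, so H_2 ≅ 0.

As a check, the Euler characteristic is 6 − 12 + 6 = 0, which agrees with 1 − 1 + 0 = 0.
(K is a triangulation of the cylinder S^1 x I.)

H_0 ≅ Z,  H_1 ≅ Z,  H_2 = 0.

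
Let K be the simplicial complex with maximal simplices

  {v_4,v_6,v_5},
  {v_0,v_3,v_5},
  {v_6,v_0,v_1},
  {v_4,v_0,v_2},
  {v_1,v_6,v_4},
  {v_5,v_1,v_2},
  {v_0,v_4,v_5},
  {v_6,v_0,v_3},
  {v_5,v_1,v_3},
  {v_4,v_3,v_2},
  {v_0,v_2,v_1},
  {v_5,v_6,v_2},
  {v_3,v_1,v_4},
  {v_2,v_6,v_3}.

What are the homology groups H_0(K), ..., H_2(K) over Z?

H_0 = Z,  H_1 = Z^2,  H_2 = Z.

Order the vertices as v_0 < v_1 < v_2 < v_3 < v_4 < v_5 < v_6. Listing each simplex with vertices in this order, K has dimension 2 with simplices:

  0-simplices (7): [v_0], [v_1], [v_2], [v_3], [v_4], [v_5], [v_6]
  1-simplices (21): (21 of them)
  2-simplices (14): (14 of them)

so the chain groups are C_0 ≅ Z^7, C_1 ≅ Z^21, C_2 ≅ Z^14.

Boundary ∂_1: C_1 → C_0 sends each edge [p,q] (with p < q) to q − p.
The 7×21 boundary matrix has rank 6 and Smith normal form diag(1,1,1,1,1,1).

∂_2: C_2 → C_1 maps a triangle to the signed sum of its edges. For instance
  ∂[v_0,v_4,v_5] = [v_4,v_5] − [v_0,v_5] + [v_0,v_4],
  ∂[v_1,v_4,v_6] = [v_4,v_6] − [v_1,v_6] + [v_1,v_4].
This gives a 21×14 integer matrix of rank 13; reducing to Smith normal form yields diagonal entries (1,1,1,1,1,1,1,1,1,1,1,1,1).

Computing H_k = (kernel of ∂_k) / (image of ∂_{k+1}):

  H_0: rank C_0 − rank ∂_1 = 7 − 6 = 1, and the invariant factors of ∂_1 are all 1, so H_0 = Z.
  H_1: rank ker ∂_1 − rank ∂_2 = (21 − 6) − 13 = 2, and the invariant factors of ∂_2 are all 1, so H_1 = Z^2.
  H_2: rank ker ∂_2 − rank ∂_3 = (14 − 13) − 0 = 1, and there is no ∂_3, so H_2 = Z.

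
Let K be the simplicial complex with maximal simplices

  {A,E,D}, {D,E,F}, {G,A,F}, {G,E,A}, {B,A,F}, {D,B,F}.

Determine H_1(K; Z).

H_1 ≅ Z.

Fix the vertex order A < B < D < E < F < G and write every simplex with vertices in increasing order. Then dim K = 2 and the simplices of K are:

  0-simplices (6): A, B, D, E, F, G
  1-simplices (12): AB, AD, AE, AF, AG, BD, BF, DE, DF, EF, EG, FG
  2-simplices (6): ABF, ADE, AEG, AFG, BDF, DEF

so the chain groups are C_0 ≅ Z^6, C_1 ≅ Z^12, C_2 ≅ Z^6.

∂_1: C_1 → C_0 maps an edge to its endpoints' difference, ∂[p,q] = q − p. For instance
  ∂DF = F − D.
The resulting 6×12 matrix has rank 5, and its Smith normal form has invariant factors (1,1,1,1,1).

∂_2: C_2 → C_1 sends each 2-simplex [p,q,r] to [q,r] − [p,r] + [p,q]. For instance
  ∂ADE = DE − AE + AD,
  ∂AFG = FG − AG + AF.
As a 12×6 matrix over Z this has rank 6, with invariant factors (1,1,1,1,1,1).

From H_k ≅ ker(∂_k) / im(∂_{k+1}) we obtain:

  H_1: rank ker ∂_1 − rank ∂_2 = (12 − 5) − 6 = 1, and the invariant factors of ∂_2 are all 1, so H_1 ≅ Z.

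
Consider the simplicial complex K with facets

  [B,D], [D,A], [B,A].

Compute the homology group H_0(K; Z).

H_0 = Z.

Take the total order A < B < D on the vertex set. Then K (dimension 1) consists of the simplices:

  0-simplices (3): A, B, D
  1-simplices (3): AB, AD, BD

giving chain groups C_0 ≅ Z^3, C_1 ≅ Z^3.

The boundary map ∂_1: C_1 → C_0 maps an edge to its endpoints' difference, ∂[p,q] = q − p.
This gives a 3×3 integer matrix of rank 2; reducing to Smith normal form yields diagonal entries (1,1).

Computing H_k = (kernel of ∂_k) / (image of ∂_{k+1}):

  H_0: rank C_0 − rank ∂_1 = 3 − 2 = 1, and the invariant factors of ∂_1 are all 1, so H_0 ≅ Z.

(K is a triangulation of the circle S^1.)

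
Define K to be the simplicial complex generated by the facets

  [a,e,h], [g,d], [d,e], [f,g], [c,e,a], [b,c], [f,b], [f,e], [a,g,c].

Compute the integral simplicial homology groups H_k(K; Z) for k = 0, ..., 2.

H_0 = Z,  H_1 = Z^3,  H_2 = 0.

K has 8 vertices, 13 edges, 3 triangles.
rank ∂_0 = 0, rank ∂_1 = 7 ⇒ b_0 = 8 − 0 − 7 = 1; all invariant factors of ∂_1 are 1 so no torsion. So H_0 = Z.
rank ∂_1 = 7, rank ∂_2 = 3 ⇒ b_1 = 13 − 7 − 3 = 3; all invariant factors of ∂_2 are 1 so no torsion. So H_1 = Z^3.
rank ∂_2 = 3, rank ∂_3 = 0 ⇒ b_2 = 3 − 3 − 0 = 0. So H_2 = 0.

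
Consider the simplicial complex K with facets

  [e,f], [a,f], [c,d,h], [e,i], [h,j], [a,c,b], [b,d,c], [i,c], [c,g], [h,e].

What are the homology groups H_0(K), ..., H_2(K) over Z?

We work with the vertex ordering a < b < c < d < e < f < g < h < i < j. The simplices of K, each written with vertices in increasing order, are:

  0-simplices (10): a, b, c, d, e, f, g, h, i, j
  1-simplices (14): ab, ac, af, bc, bd, cd, cg, ch, ci, dh, ef, eh, ei, hj
  2-simplices (3): abc, bcd, cdh

so the chain groups are C_0 ≅ Z^10, C_1 ≅ Z^14, C_2 ≅ Z^3.

The boundary map ∂_1: C_1 → C_0 sends each edge [p,q] (with p < q) to q − p. For instance
  ∂af = f − a.
The resulting 10×14 matrix has rank 9, and its Smith normal form has invariant factors (1,1,1,1,1,1,1,1,1).

∂_2: C_2 → C_1 sends each 2-simplex [p,q,r] to [q,r] − [p,r] + [p,q]. For instance
  ∂abc = bc − ac + ab,
  ∂cdh = dh − ch + cd.
The resulting 14×3 matrix has rank 3, and its Smith normal form has invariant factors (1,1,1).

From H_k ≅ ker(∂_k) / im(∂_{k+1}) we obtain:

  H_0: rank C_0 − rank ∂_1 = 10 − 9 = 1, and the invariant factors of ∂_1 are all 1, so H_0 ≅ Z.
  H_1: rank ker ∂_1 − rank ∂_2 = (14 − 9) − 3 = 2, and the invariant factors of ∂_2 are all 1, so H_1 ≅ Z^2.
  H_2: rank ker ∂_2 − rank ∂_3 = (3 − 3) − 0 = 0, and there is no ∂_3, so H_2 ≅ 0.

H_0 = Z,  H_1 = Z^2,  H_2 = 0.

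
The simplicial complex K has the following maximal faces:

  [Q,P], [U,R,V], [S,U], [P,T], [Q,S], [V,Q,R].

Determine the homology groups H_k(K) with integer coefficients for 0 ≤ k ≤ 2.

H_0 ≅ Z,  H_1 ≅ Z,  H_2 = 0.

Fix the vertex order P < Q < R < S < T < U < V and write every simplex with vertices in increasing order. Then dim K = 2 and the simplices of K are:

  0-simplices (7): P, Q, R, S, T, U, V
  1-simplices (9): PQ, PT, QR, QS, QV, RU, RV, SU, UV
  2-simplices (2): QRV, RUV

so the chain groups are C_0 ≅ Z^7, C_1 ≅ Z^9, C_2 ≅ Z^2.

The boundary map ∂_1: C_1 → C_0 maps an edge to its endpoints' difference, ∂[p,q] = q − p.
This gives a 7×9 integer matrix of rank 6; reducing to Smith normal form yields diagonal entries (1,1,1,1,1,1).

The boundary map ∂_2: C_2 → C_1 maps a triangle to the signed sum of its edges. For instance
  ∂RUV = UV − RV + RU,
  ∂QRV = RV − QV + QR.
The 9×2 boundary matrix has rank 2 and Smith normal form diag(1,1).

Now H_k = ker ∂_k / im ∂_{k+1}, so:

  H_0: rank C_0 − rank ∂_1 = 7 − 6 = 1, and the invariant factors of ∂_1 are all 1, so H_0 ≅ Z.
  H_1: rank ker ∂_1 − rank ∂_2 = (9 − 6) − 2 = 1, and the invariant factors of ∂_2 are all 1, so H_1 ≅ Z.
  H_2: rank ker ∂_2 − rank ∂_3 = (2 − 2) − 0 = 0, and there is no ∂_3, so H_2 ≅ 0.

As a check, the Euler characteristic is 7 − 9 + 2 = 0, which agrees with 1 − 1 + 0 = 0.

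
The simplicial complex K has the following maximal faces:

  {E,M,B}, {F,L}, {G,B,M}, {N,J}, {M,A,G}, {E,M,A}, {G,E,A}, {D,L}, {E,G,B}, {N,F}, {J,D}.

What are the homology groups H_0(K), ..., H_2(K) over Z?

H_0 ≅ Z^2,  H_1 ≅ Z,  H_2 ≅ Z.

K has 10 vertices, 14 edges, 6 triangles.
rank ∂_0 = 0, rank ∂_1 = 8 ⇒ b_0 = 10 − 0 − 8 = 2; all invariant factors of ∂_1 are 1 so no torsion. So H_0 ≅ Z^2.
rank ∂_1 = 8, rank ∂_2 = 5 ⇒ b_1 = 14 − 8 − 5 = 1; all invariant factors of ∂_2 are 1 so no torsion. So H_1 ≅ Z.
rank ∂_2 = 5, rank ∂_3 = 0 ⇒ b_2 = 6 − 5 − 0 = 1. So H_2 ≅ Z.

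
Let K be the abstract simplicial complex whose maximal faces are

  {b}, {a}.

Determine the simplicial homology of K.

Take the total order a < b on the vertex set. Then K (dimension 0) consists of the simplices:

  0-simplices (2): a, b

so the chain groups are C_0 ≅ Z^2.

Computing H_k = (kernel of ∂_k) / (image of ∂_{k+1}):

  H_0: rank C_0 − rank ∂_1 = 2 − 0 = 2, and there is no ∂_1, so H_0 ≅ Z^2.

H_0 ≅ Z^2.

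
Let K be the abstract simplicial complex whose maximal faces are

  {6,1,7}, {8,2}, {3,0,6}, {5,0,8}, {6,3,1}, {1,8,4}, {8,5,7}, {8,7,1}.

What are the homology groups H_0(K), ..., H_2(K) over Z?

H_0 ≅ Z,  H_1 ≅ Z,  H_2 = 0.

K has 9 vertices, 16 edges, 7 triangles.
rank ∂_0 = 0, rank ∂_1 = 8 ⇒ b_0 = 9 − 0 − 8 = 1; all invariant factors of ∂_1 are 1 so no torsion. So H_0 = Z.
rank ∂_1 = 8, rank ∂_2 = 7 ⇒ b_1 = 16 − 8 − 7 = 1; all invariant factors of ∂_2 are 1 so no torsion. So H_1 = Z.
rank ∂_2 = 7, rank ∂_3 = 0 ⇒ b_2 = 7 − 7 − 0 = 0. So H_2 = 0.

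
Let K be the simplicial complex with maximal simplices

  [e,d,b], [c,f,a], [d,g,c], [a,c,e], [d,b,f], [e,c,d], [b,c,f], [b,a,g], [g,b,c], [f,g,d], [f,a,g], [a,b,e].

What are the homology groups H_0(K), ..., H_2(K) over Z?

Order the vertices as a < b < c < d < e < f < g. Listing each simplex with vertices in this order, K has dimension 2 with simplices:

  0-simplices (7): a, b, c, d, e, f, g
  1-simplices (18): ab, ac, ae, af, ag, bc, bd, be, bf, bg, cd, ce, cf, cg, de, df, dg, fg
  2-simplices (12): abe, abg, ace, acf, afg, bcf, bcg, bde, bdf, cde, cdg, dfg

Hence C_0 ≅ Z^7, C_1 ≅ Z^18, C_2 ≅ Z^12.

Boundary ∂_1: C_1 → C_0 maps an edge to its endpoints' difference, ∂[p,q] = q − p. For instance
  ∂dg = g − d.
The 7×18 boundary matrix has rank 6 and Smith normal form diag(1,1,1,1,1,1).

Boundary ∂_2: C_2 → C_1 acts by ∂[p,q,r] = [q,r] − [p,r] + [p,q]. For instance
  ∂bde = de − be + bd,
  ∂abe = be − ae + ab.
The resulting 18×12 matrix has rank 12, and its Smith normal form has invariant factors (1,1,1,1,1,1,1,1,1,1,1,2).

From H_k ≅ ker(∂_k) / im(∂_{k+1}) we obtain:

  H_0: rank C_0 − rank ∂_1 = 7 − 6 = 1, and the invariant factors of ∂_1 are all 1, so H_0 = Z.
  H_1: rank ker ∂_1 − rank ∂_2 = (18 − 6) − 12 = 0, and ∂_2 has invariant factor 2 > 1, so H_1 = Z/2Z.
  H_2: rank ker ∂_2 − rank ∂_3 = (12 − 12) − 0 = 0, and there is no ∂_3, so H_2 = 0.

H_0 = Z,  H_1 = Z/2Z,  H_2 = 0.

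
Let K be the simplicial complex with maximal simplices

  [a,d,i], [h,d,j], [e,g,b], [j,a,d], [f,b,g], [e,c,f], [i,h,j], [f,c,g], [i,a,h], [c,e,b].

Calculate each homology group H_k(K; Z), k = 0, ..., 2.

Order the vertices as a < b < c < d < e < f < g < h < i < j. Listing each simplex with vertices in this order, K has dimension 2 with simplices:

  0-simplices (10): a, b, c, d, e, f, g, h, i, j
  1-simplices (20): ad, ah, ai, aj, bc, be, bf, bg, ce, cf, cg, dh, di, dj, ef, eg, fg, hi, hj, ij
  2-simplices (10): adi, adj, ahi, bce, beg, bfg, cef, cfg, dhj, hij

so the chain groups are C_0 ≅ Z^10, C_1 ≅ Z^20, C_2 ≅ Z^10.

∂_1: C_1 → C_0 is given by ∂[p,q] = [q] − [p].
The resulting 10×20 matrix has rank 8, and its Smith normal form has invariant factors (1,1,1,1,1,1,1,1).

The boundary map ∂_2: C_2 → C_1 sends each 2-simplex [p,q,r] to [q,r] − [p,r] + [p,q]. For instance
  ∂bfg = fg − bg + bf,
  ∂adi = di − ai + ad.
The 20×10 boundary matrix has rank 10 and Smith normal form diag(1,1,1,1,1,1,1,1,1,1).

Reading off H_k = ker ∂_k / im ∂_{k+1}:

  H_0: rank C_0 − rank ∂_1 = 10 − 8 = 2, and the invariant factors of ∂_1 are all 1, so H_0 = Z^2.
  H_1: rank ker ∂_1 − rank ∂_2 = (20 − 8) − 10 = 2, and the invariant factors of ∂_2 are all 1, so H_1 = Z^2.
  H_2: rank ker ∂_2 − rank ∂_3 = (10 − 10) − 0 = 0, and there is no ∂_3, so H_2 = 0.

As a check, the Euler characteristic is 10 − 20 + 10 = 0, which agrees with 2 − 2 + 0 = 0.

H_0 = Z^2,  H_1 = Z^2,  H_2 = 0.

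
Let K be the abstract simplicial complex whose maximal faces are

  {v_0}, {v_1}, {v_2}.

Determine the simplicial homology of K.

K has 3 vertices.
rank ∂_0 = 0, rank ∂_1 = 0 ⇒ b_0 = 3 − 0 − 0 = 3. So H_0 = Z^3.

H_0 = Z^3.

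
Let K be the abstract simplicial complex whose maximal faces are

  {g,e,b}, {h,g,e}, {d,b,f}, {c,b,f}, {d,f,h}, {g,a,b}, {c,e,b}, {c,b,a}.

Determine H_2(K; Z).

H_2 ≅ 0.

We work with the vertex ordering a < b < c < d < e < f < g < h. The simplices of K, each written with vertices in increasing order, are:

  0-simplices (8): a, b, c, d, e, f, g, h
  1-simplices (16): ab, ac, ag, bc, bd, be, bf, bg, ce, cf, df, dh, eg, eh, fh, gh
  2-simplices (8): abc, abg, bce, bcf, bdf, beg, dfh, egh

so the chain groups are C_0 ≅ Z^8, C_1 ≅ Z^16, C_2 ≅ Z^8.

The boundary map ∂_1: C_1 → C_0 maps an edge to its endpoints' difference, ∂[p,q] = q − p. For instance
  ∂bf = f − b.
The 8×16 boundary matrix has rank 7 and Smith normal form diag(1,1,1,1,1,1,1).

∂_2: C_2 → C_1 maps a triangle to the signed sum of its edges. For instance
  ∂bdf = df − bf + bd,
  ∂bce = ce − be + bc.
As a 16×8 matrix over Z this has rank 8, with invariant factors (1,1,1,1,1,1,1,1).

From H_k ≅ ker(∂_k) / im(∂_{k+1}) we obtain:

  H_2: rank ker ∂_2 − rank ∂_3 = (8 − 8) − 0 = 0, and there is no ∂_3, so H_2 ≅ 0.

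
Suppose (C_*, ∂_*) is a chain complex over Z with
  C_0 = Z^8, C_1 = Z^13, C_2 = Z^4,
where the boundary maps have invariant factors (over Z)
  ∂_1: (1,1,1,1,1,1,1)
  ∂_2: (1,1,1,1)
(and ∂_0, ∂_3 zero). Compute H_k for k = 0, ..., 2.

H_0: b_0 = 8 − 0 − 7 = 1; torsion from ∂_1 factors > 1: none. So H_0 = Z.
H_1: b_1 = 13 − 7 − 4 = 2; torsion from ∂_2 factors > 1: none. So H_1 = Z^2.
H_2: b_2 = 4 − 4 − 0 = 0; torsion from ∂_3 factors > 1: none. So H_2 = 0.

H_0 = Z,  H_1 = Z^2,  H_2 = 0.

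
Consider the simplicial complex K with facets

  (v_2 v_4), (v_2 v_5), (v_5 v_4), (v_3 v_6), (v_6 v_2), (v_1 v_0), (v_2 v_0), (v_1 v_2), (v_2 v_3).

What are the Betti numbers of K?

b_0 = 1, b_1 = 3.

Take the total order v_0 < v_1 < v_2 < v_3 < v_4 < v_5 < v_6 on the vertex set. Then K (dimension 1) consists of the simplices:

  0-simplices (7): [v_0], [v_1], [v_2], [v_3], [v_4], [v_5], [v_6]
  1-simplices (9): [v_0,v_1], [v_0,v_2], [v_1,v_2], [v_2,v_3], [v_2,v_4], [v_2,v_5], [v_2,v_6], [v_3,v_6], [v_4,v_5]

so the chain groups are C_0 ≅ Z^7, C_1 ≅ Z^9.

The boundary map ∂_1: C_1 → C_0 is given by ∂[p,q] = [q] − [p]. For instance
  ∂[v_2,v_5] = [v_5] − [v_2].
This gives a 7×9 integer matrix of rank 6; reducing to Smith normal form yields diagonal entries (1,1,1,1,1,1).

Computing H_k = (kernel of ∂_k) / (image of ∂_{k+1}):

  H_0: rank C_0 − rank ∂_1 = 7 − 6 = 1, and the invariant factors of ∂_1 are all 1, so H_0 ≅ Z.
  H_1: rank ker ∂_1 − rank ∂_2 = (9 − 6) − 0 = 3, and there is no ∂_2, so H_1 ≅ Z^3.

As a check, the Euler characteristic is 7 − 9 = -2, which agrees with 1 − 3 = -2.
(K is a triangulation of a wedge of 3 circles.)

Hence the Betti numbers are b_0 = 1, b_1 = 3.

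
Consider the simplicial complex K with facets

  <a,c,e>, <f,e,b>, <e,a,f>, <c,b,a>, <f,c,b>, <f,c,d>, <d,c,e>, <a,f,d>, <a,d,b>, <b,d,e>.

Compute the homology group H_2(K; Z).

H_2 = 0.

Take the total order a < b < c < d < e < f on the vertex set. Then K (dimension 2) consists of the simplices:

  0-simplices (6): a, b, c, d, e, f
  1-simplices (15): ab, ac, ad, ae, af, bc, bd, be, bf, cd, ce, cf, de, df, ef
  2-simplices (10): abc, abd, ace, adf, aef, bcf, bde, bef, cde, cdf

Hence C_0 ≅ Z^6, C_1 ≅ Z^15, C_2 ≅ Z^10.

Boundary ∂_1: C_1 → C_0 maps an edge to its endpoints' difference, ∂[p,q] = q − p. For instance
  ∂bd = d − b.
The resulting 6×15 matrix has rank 5, and its Smith normal form has invariant factors (1,1,1,1,1).

The boundary map ∂_2: C_2 → C_1 acts by ∂[p,q,r] = [q,r] − [p,r] + [p,q]. For instance
  ∂bef = ef − bf + be,
  ∂adf = df − af + ad.
As a 15×10 matrix over Z this has rank 10, with invariant factors (1,1,1,1,1,1,1,1,1,2).

Now H_k = ker ∂_k / im ∂_{k+1}, so:

  H_2: rank ker ∂_2 − rank ∂_3 = (10 − 10) − 0 = 0, and there is no ∂_3, so H_2 = 0.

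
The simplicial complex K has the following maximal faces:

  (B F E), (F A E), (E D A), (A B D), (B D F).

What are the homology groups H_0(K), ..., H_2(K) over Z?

H_0 ≅ Z,  H_1 ≅ Z,  H_2 = 0.

Fix the vertex order A < B < D < E < F and write every simplex with vertices in increasing order. Then dim K = 2 and the simplices of K are:

  0-simplices (5): A, B, D, E, F
  1-simplices (10): AB, AD, AE, AF, BD, BE, BF, DE, DF, EF
  2-simplices (5): ABD, ADE, AEF, BDF, BEF

so the chain groups are C_0 ≅ Z^5, C_1 ≅ Z^10, C_2 ≅ Z^5.

∂_1: C_1 → C_0 is given by ∂[p,q] = [q] − [p].
This gives a 5×10 integer matrix of rank 4; reducing to Smith normal form yields diagonal entries (1,1,1,1).

The boundary map ∂_2: C_2 → C_1 maps a triangle to the signed sum of its edges. For instance
  ∂BDF = DF − BF + BD,
  ∂BEF = EF − BF + BE.
The resulting 10×5 matrix has rank 5, and its Smith normal form has invariant factors (1,1,1,1,1).

From H_k ≅ ker(∂_k) / im(∂_{k+1}) we obtain:

  H_0: rank C_0 − rank ∂_1 = 5 − 4 = 1, and the invariant factors of ∂_1 are all 1, so H_0 = Z.
  H_1: rank ker ∂_1 − rank ∂_2 = (10 − 4) − 5 = 1, and the invariant factors of ∂_2 are all 1, so H_1 = Z.
  H_2: rank ker ∂_2 − rank ∂_3 = (5 − 5) − 0 = 0, and there is no ∂_3, so H_2 = 0.

As a check, the Euler characteristic is 5 − 10 + 5 = 0, which agrees with 1 − 1 + 0 = 0.
(K is a triangulation of the Möbius band.)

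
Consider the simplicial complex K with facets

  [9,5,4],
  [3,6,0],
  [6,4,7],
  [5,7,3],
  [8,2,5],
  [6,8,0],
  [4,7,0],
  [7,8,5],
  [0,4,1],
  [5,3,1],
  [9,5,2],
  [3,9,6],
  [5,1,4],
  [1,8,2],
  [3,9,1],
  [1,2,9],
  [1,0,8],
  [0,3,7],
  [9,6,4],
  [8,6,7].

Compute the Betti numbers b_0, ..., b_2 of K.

Order the vertices as 0 < 1 < 2 < 3 < 4 < 5 < 6 < 7 < 8 < 9. Listing each simplex with vertices in this order, K has dimension 2 with simplices:

  0-simplices (10): [0], [1], [2], [3], [4], [5], [6], [7], [8], [9]
  1-simplices (30): (30 of them)
  2-simplices (20): (20 of them)

Hence C_0 ≅ Z^10, C_1 ≅ Z^30, C_2 ≅ Z^20.

Boundary ∂_1: C_1 → C_0 maps an edge to its endpoints' difference, ∂[p,q] = q − p. For instance
  ∂[0,1] = [1] − [0].
This gives a 10×30 integer matrix of rank 9; reducing to Smith normal form yields diagonal entries (1,1,1,1,1,1,1,1,1).

Boundary ∂_2: C_2 → C_1 sends each 2-simplex [p,q,r] to [q,r] − [p,r] + [p,q]. For instance
  ∂[5,7,8] = [7,8] − [5,8] + [5,7],
  ∂[4,6,9] = [6,9] − [4,9] + [4,6].
The 30×20 boundary matrix has rank 20 and Smith normal form diag(1,1,1,1,1,1,1,1,1,1,1,1,1,1,1,1,1,1,1,2).

Computing H_k = (kernel of ∂_k) / (image of ∂_{k+1}):

  H_0: rank C_0 − rank ∂_1 = 10 − 9 = 1, and the invariant factors of ∂_1 are all 1, so H_0 ≅ Z.
  H_1: rank ker ∂_1 − rank ∂_2 = (30 − 9) − 20 = 1, and ∂_2 has invariant factor 2 > 1, so H_1 ≅ Z × Z/2.
  H_2: rank ker ∂_2 − rank ∂_3 = (20 − 20) − 0 = 0, and there is no ∂_3, so H_2 ≅ 0.

As a check, the Euler characteristic is 10 − 30 + 20 = 0, which agrees with 1 − 1 + 0 = 0.
(K is a triangulation of the Klein bottle.)

Hence the Betti numbers are b_0 = 1, b_1 = 1, b_2 = 0.

b_0 = 1, b_1 = 1, b_2 = 0.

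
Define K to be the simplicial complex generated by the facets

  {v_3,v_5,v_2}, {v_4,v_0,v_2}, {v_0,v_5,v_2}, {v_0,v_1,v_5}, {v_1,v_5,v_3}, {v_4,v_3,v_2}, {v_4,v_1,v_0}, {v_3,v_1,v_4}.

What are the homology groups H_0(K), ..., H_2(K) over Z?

We work with the vertex ordering v_0 < v_1 < v_2 < v_3 < v_4 < v_5. The simplices of K, each written with vertices in increasing order, are:

  0-simplices (6): [v_0], [v_1], [v_2], [v_3], [v_4], [v_5]
  1-simplices (12): [v_0,v_1], [v_0,v_2], [v_0,v_4], [v_0,v_5], [v_1,v_3], [v_1,v_4], [v_1,v_5], [v_2,v_3], [v_2,v_4], [v_2,v_5], [v_3,v_4], [v_3,v_5]
  2-simplices (8): [v_0,v_1,v_4], [v_0,v_1,v_5], [v_0,v_2,v_4], [v_0,v_2,v_5], [v_1,v_3,v_4], [v_1,v_3,v_5], [v_2,v_3,v_4], [v_2,v_3,v_5]

so the chain groups are C_0 ≅ Z^6, C_1 ≅ Z^12, C_2 ≅ Z^8.

Boundary ∂_1: C_1 → C_0 is given by ∂[p,q] = [q] − [p].
The 6×12 boundary matrix has rank 5 and Smith normal form diag(1,1,1,1,1).

∂_2: C_2 → C_1 acts by ∂[p,q,r] = [q,r] − [p,r] + [p,q]. For instance
  ∂[v_1,v_3,v_5] = [v_3,v_5] − [v_1,v_5] + [v_1,v_3],
  ∂[v_0,v_1,v_5] = [v_1,v_5] − [v_0,v_5] + [v_0,v_1].
As a 12×8 matrix over Z this has rank 7, with invariant factors (1,1,1,1,1,1,1).

From H_k ≅ ker(∂_k) / im(∂_{k+1}) we obtain:

  H_0: rank C_0 − rank ∂_1 = 6 − 5 = 1, and the invariant factors of ∂_1 are all 1, so H_0 = Z.
  H_1: rank ker ∂_1 − rank ∂_2 = (12 − 5) − 7 = 0, and the invariant factors of ∂_2 are all 1, so H_1 = 0.
  H_2: rank ker ∂_2 − rank ∂_3 = (8 − 7) − 0 = 1, and there is no ∂_3, so H_2 = Z.

As a check, the Euler characteristic is 6 − 12 + 8 = 2, which agrees with 1 − 0 + 1 = 2.

H_0 ≅ Z,  H_1 = 0,  H_2 ≅ Z.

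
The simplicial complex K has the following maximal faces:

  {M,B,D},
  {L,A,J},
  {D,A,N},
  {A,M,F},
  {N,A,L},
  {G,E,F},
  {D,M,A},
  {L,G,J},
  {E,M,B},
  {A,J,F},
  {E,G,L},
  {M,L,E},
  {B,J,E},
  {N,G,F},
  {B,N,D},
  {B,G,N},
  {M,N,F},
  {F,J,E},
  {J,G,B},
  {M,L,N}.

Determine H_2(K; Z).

K has 10 vertices, 30 edges, 20 triangles.
rank ∂_2 = 20, rank ∂_3 = 0 ⇒ b_2 = 20 − 20 − 0 = 0. So H_2 = 0.

H_2 ≅ 0.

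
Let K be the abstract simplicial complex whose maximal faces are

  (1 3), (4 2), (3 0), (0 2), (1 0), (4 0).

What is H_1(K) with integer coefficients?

H_1 = Z^2.

Order the vertices as 0 < 1 < 2 < 3 < 4. Listing each simplex with vertices in this order, K has dimension 1 with simplices:

  0-simplices (5): [0], [1], [2], [3], [4]
  1-simplices (6): [0,1], [0,2], [0,3], [0,4], [1,3], [2,4]

giving chain groups C_0 ≅ Z^5, C_1 ≅ Z^6.

The boundary map ∂_1: C_1 → C_0 maps an edge to its endpoints' difference, ∂[p,q] = q − p.
This gives a 5×6 integer matrix of rank 4; reducing to Smith normal form yields diagonal entries (1,1,1,1).

Computing H_k = (kernel of ∂_k) / (image of ∂_{k+1}):

  H_1: rank ker ∂_1 − rank ∂_2 = (6 − 4) − 0 = 2, and there is no ∂_2, so H_1 ≅ Z^2.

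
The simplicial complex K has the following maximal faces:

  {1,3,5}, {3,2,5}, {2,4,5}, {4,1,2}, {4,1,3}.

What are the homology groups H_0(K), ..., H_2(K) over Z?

H_0 = Z,  H_1 = Z,  H_2 = 0.

Take the total order 1 < 2 < 3 < 4 < 5 on the vertex set. Then K (dimension 2) consists of the simplices:

  0-simplices (5): [1], [2], [3], [4], [5]
  1-simplices (10): [1,2], [1,3], [1,4], [1,5], [2,3], [2,4], [2,5], [3,4], [3,5], [4,5]
  2-simplices (5): [1,2,4], [1,3,4], [1,3,5], [2,3,5], [2,4,5]

so the chain groups are C_0 ≅ Z^5, C_1 ≅ Z^10, C_2 ≅ Z^5.

∂_1: C_1 → C_0 is given by ∂[p,q] = [q] − [p]. For instance
  ∂[1,2] = [2] − [1].
This gives a 5×10 integer matrix of rank 4; reducing to Smith normal form yields diagonal entries (1,1,1,1).

∂_2: C_2 → C_1 acts by ∂[p,q,r] = [q,r] − [p,r] + [p,q]. For instance
  ∂[2,3,5] = [3,5] − [2,5] + [2,3],
  ∂[2,4,5] = [4,5] − [2,5] + [2,4].
This gives a 10×5 integer matrix of rank 5; reducing to Smith normal form yields diagonal entries (1,1,1,1,1).

Reading off H_k = ker ∂_k / im ∂_{k+1}:

  H_0: rank C_0 − rank ∂_1 = 5 − 4 = 1, and the invariant factors of ∂_1 are all 1, so H_0 ≅ Z.
  H_1: rank ker ∂_1 − rank ∂_2 = (10 − 4) − 5 = 1, and the invariant factors of ∂_2 are all 1, so H_1 ≅ Z.
  H_2: rank ker ∂_2 − rank ∂_3 = (5 − 5) − 0 = 0, and there is no ∂_3, so H_2 ≅ 0.

As a check, the Euler characteristic is 5 − 10 + 5 = 0, which agrees with 1 − 1 + 0 = 0.
(K is a triangulation of the Möbius band.)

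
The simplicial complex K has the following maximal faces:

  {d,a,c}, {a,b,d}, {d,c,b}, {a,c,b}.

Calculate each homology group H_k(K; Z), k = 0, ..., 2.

K has 4 vertices, 6 edges, 4 triangles.
rank ∂_0 = 0, rank ∂_1 = 3 ⇒ b_0 = 4 − 0 − 3 = 1; all invariant factors of ∂_1 are 1 so no torsion. So H_0 = Z.
rank ∂_1 = 3, rank ∂_2 = 3 ⇒ b_1 = 6 − 3 − 3 = 0; all invariant factors of ∂_2 are 1 so no torsion. So H_1 = 0.
rank ∂_2 = 3, rank ∂_3 = 0 ⇒ b_2 = 4 − 3 − 0 = 1. So H_2 = Z.

H_0 = Z,  H_1 = 0,  H_2 = Z.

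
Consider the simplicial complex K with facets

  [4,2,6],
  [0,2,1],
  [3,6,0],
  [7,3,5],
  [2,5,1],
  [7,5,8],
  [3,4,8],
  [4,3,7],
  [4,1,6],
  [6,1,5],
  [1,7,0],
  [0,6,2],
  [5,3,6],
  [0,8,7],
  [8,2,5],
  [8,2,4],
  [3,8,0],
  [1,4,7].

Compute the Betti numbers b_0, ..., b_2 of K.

b_0 = 1, b_1 = 1, b_2 = 0.

Take the total order 0 < 1 < 2 < 3 < 4 < 5 < 6 < 7 < 8 on the vertex set. Then K (dimension 2) consists of the simplices:

  0-simplices (9): [0], [1], [2], [3], [4], [5], [6], [7], [8]
  1-simplices (27): (27 of them)
  2-simplices (18): [0,1,2], [0,1,7], [0,2,6], [0,3,6], [0,3,8], [0,7,8], [1,2,5], [1,4,6], [1,4,7], [1,5,6], [2,4,6], [2,4,8], [2,5,8], [3,4,7], [3,4,8], [3,5,6], [3,5,7], [5,7,8]

giving chain groups C_0 ≅ Z^9, C_1 ≅ Z^27, C_2 ≅ Z^18.

∂_1: C_1 → C_0 sends each edge [p,q] (with p < q) to q − p. For instance
  ∂[4,8] = [8] − [4].
The resulting 9×27 matrix has rank 8, and its Smith normal form has invariant factors (1,1,1,1,1,1,1,1).

The boundary map ∂_2: C_2 → C_1 maps a triangle to the signed sum of its edges. For instance
  ∂[0,1,2] = [1,2] − [0,2] + [0,1],
  ∂[2,5,8] = [5,8] − [2,8] + [2,5].
This gives a 27×18 integer matrix of rank 18; reducing to Smith normal form yields diagonal entries (1,1,1,1,1,1,1,1,1,1,1,1,1,1,1,1,1,2).

Reading off H_k = ker ∂_k / im ∂_{k+1}:

  H_0: rank C_0 − rank ∂_1 = 9 − 8 = 1, and the invariant factors of ∂_1 are all 1, so H_0 = Z.
  H_1: rank ker ∂_1 − rank ∂_2 = (27 − 8) − 18 = 1, and ∂_2 has invariant factor 2 > 1, so H_1 = Z ⊕ Z/2Z.
  H_2: rank ker ∂_2 − rank ∂_3 = (18 − 18) − 0 = 0, and there is no ∂_3, so H_2 = 0.

(K is a triangulation of the Klein bottle.)

Hence the Betti numbers are b_0 = 1, b_1 = 1, b_2 = 0.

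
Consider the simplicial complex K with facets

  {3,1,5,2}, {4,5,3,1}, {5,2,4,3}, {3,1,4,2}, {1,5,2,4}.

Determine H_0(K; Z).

Fix the vertex order 1 < 2 < 3 < 4 < 5 and write every simplex with vertices in increasing order. Then dim K = 3 and the simplices of K are:

  0-simplices (5): [1], [2], [3], [4], [5]
  1-simplices (10): [1,2], [1,3], [1,4], [1,5], [2,3], [2,4], [2,5], [3,4], [3,5], [4,5]
  2-simplices (10): [1,2,3], [1,2,4], [1,2,5], [1,3,4], [1,3,5], [1,4,5], [2,3,4], [2,3,5], [2,4,5], [3,4,5]
  3-simplices (5): [1,2,3,4], [1,2,3,5], [1,2,4,5], [1,3,4,5], [2,3,4,5]

so the chain groups are C_0 ≅ Z^5, C_1 ≅ Z^10, C_2 ≅ Z^10, C_3 ≅ Z^5.

The boundary map ∂_1: C_1 → C_0 sends each edge [p,q] (with p < q) to q − p. For instance
  ∂[4,5] = [5] − [4].
The resulting 5×10 matrix has rank 4, and its Smith normal form has invariant factors (1,1,1,1).

Boundary ∂_2: C_2 → C_1 sends each 2-simplex [p,q,r] to [q,r] − [p,r] + [p,q]. For instance
  ∂[2,4,5] = [4,5] − [2,5] + [2,4],
  ∂[1,2,3] = [2,3] − [1,3] + [1,2].
As a 10×10 matrix over Z this has rank 6, with invariant factors (1,1,1,1,1,1).

Boundary ∂_3: C_3 → C_2 sends each 3-simplex σ to the alternating sum Σ_i (−1)^i (σ with its i-th vertex removed). For instance
  ∂[1,2,3,4] = [2,3,4] − [1,3,4] + [1,2,4] − [1,2,3],
  ∂[1,3,4,5] = [3,4,5] − [1,4,5] + [1,3,5] − [1,3,4].
The resulting 10×5 matrix has rank 4, and its Smith normal form has invariant factors (1,1,1,1).

From H_k ≅ ker(∂_k) / im(∂_{k+1}) we obtain:

  H_0: rank C_0 − rank ∂_1 = 5 − 4 = 1, and the invariant factors of ∂_1 are all 1, so H_0 ≅ Z.

H_0 = Z.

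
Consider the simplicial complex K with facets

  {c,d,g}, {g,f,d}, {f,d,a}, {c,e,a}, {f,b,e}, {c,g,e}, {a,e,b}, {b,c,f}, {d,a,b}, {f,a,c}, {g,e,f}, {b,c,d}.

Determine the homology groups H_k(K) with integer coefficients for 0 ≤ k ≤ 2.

H_0 = Z,  H_1 = Z/2,  H_2 = 0.

Fix the vertex order a < b < c < d < e < f < g and write every simplex with vertices in increasing order. Then dim K = 2 and the simplices of K are:

  0-simplices (7): a, b, c, d, e, f, g
  1-simplices (18): ab, ac, ad, ae, af, bc, bd, be, bf, cd, ce, cf, cg, df, dg, ef, eg, fg
  2-simplices (12): abd, abe, ace, acf, adf, bcd, bcf, bef, cdg, ceg, dfg, efg

so the chain groups are C_0 ≅ Z^7, C_1 ≅ Z^18, C_2 ≅ Z^12.

∂_1: C_1 → C_0 sends each edge [p,q] (with p < q) to q − p. For instance
  ∂eg = g − e.
The resulting 7×18 matrix has rank 6, and its Smith normal form has invariant factors (1,1,1,1,1,1).

The boundary map ∂_2: C_2 → C_1 acts by ∂[p,q,r] = [q,r] − [p,r] + [p,q]. For instance
  ∂ace = ce − ae + ac,
  ∂adf = df − af + ad.
As a 18×12 matrix over Z this has rank 12, with invariant factors (1,1,1,1,1,1,1,1,1,1,1,2).

Computing H_k = (kernel of ∂_k) / (image of ∂_{k+1}):

  H_0: rank C_0 − rank ∂_1 = 7 − 6 = 1, and the invariant factors of ∂_1 are all 1, so H_0 ≅ Z.
  H_1: rank ker ∂_1 − rank ∂_2 = (18 − 6) − 12 = 0, and ∂_2 has invariant factor 2 > 1, so H_1 ≅ Z/2.
  H_2: rank ker ∂_2 − rank ∂_3 = (12 − 12) − 0 = 0, and there is no ∂_3, so H_2 ≅ 0.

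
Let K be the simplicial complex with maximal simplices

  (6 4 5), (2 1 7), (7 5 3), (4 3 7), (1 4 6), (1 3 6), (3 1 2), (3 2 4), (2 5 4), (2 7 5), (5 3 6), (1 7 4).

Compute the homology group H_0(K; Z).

Take the total order 1 < 2 < 3 < 4 < 5 < 6 < 7 on the vertex set. Then K (dimension 2) consists of the simplices:

  0-simplices (7): [1], [2], [3], [4], [5], [6], [7]
  1-simplices (18): [1,2], [1,3], [1,4], [1,6], [1,7], [2,3], [2,4], [2,5], [2,7], [3,4], [3,5], [3,6], [3,7], [4,5], [4,6], [4,7], [5,6], [5,7]
  2-simplices (12): [1,2,3], [1,2,7], [1,3,6], [1,4,6], [1,4,7], [2,3,4], [2,4,5], [2,5,7], [3,4,7], [3,5,6], [3,5,7], [4,5,6]

so the chain groups are C_0 ≅ Z^7, C_1 ≅ Z^18, C_2 ≅ Z^12.

The boundary map ∂_1: C_1 → C_0 is given by ∂[p,q] = [q] − [p].
As a 7×18 matrix over Z this has rank 6, with invariant factors (1,1,1,1,1,1).

Boundary ∂_2: C_2 → C_1 sends each 2-simplex [p,q,r] to [q,r] − [p,r] + [p,q]. For instance
  ∂[3,5,6] = [5,6] − [3,6] + [3,5],
  ∂[2,4,5] = [4,5] − [2,5] + [2,4].
This gives a 18×12 integer matrix of rank 12; reducing to Smith normal form yields diagonal entries (1,1,1,1,1,1,1,1,1,1,1,2).

Now H_k = ker ∂_k / im ∂_{k+1}, so:

  H_0: rank C_0 − rank ∂_1 = 7 − 6 = 1, and the invariant factors of ∂_1 are all 1, so H_0 = Z.

H_0 ≅ Z.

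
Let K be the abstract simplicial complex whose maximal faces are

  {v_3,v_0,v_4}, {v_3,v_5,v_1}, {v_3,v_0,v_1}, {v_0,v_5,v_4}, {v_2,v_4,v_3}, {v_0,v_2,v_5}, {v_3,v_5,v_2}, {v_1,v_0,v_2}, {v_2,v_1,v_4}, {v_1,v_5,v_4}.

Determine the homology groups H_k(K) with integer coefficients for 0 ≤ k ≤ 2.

H_0 ≅ Z,  H_1 ≅ Z/2,  H_2 = 0.

We work with the vertex ordering v_0 < v_1 < v_2 < v_3 < v_4 < v_5. The simplices of K, each written with vertices in increasing order, are:

  0-simplices (6): [v_0], [v_1], [v_2], [v_3], [v_4], [v_5]
  1-simplices (15): (15 of them)
  2-simplices (10): [v_0,v_1,v_2], [v_0,v_1,v_3], [v_0,v_2,v_5], [v_0,v_3,v_4], [v_0,v_4,v_5], [v_1,v_2,v_4], [v_1,v_3,v_5], [v_1,v_4,v_5], [v_2,v_3,v_4], [v_2,v_3,v_5]

Hence C_0 ≅ Z^6, C_1 ≅ Z^15, C_2 ≅ Z^10.

∂_1: C_1 → C_0 maps an edge to its endpoints' difference, ∂[p,q] = q − p. For instance
  ∂[v_0,v_3] = [v_3] − [v_0].
The 6×15 boundary matrix has rank 5 and Smith normal form diag(1,1,1,1,1).

The boundary map ∂_2: C_2 → C_1 sends each 2-simplex [p,q,r] to [q,r] − [p,r] + [p,q]. For instance
  ∂[v_1,v_3,v_5] = [v_3,v_5] − [v_1,v_5] + [v_1,v_3],
  ∂[v_0,v_1,v_3] = [v_1,v_3] − [v_0,v_3] + [v_0,v_1].
The 15×10 boundary matrix has rank 10 and Smith normal form diag(1,1,1,1,1,1,1,1,1,2).

Now H_k = ker ∂_k / im ∂_{k+1}, so:

  H_0: rank C_0 − rank ∂_1 = 6 − 5 = 1, and the invariant factors of ∂_1 are all 1, so H_0 ≅ Z.
  H_1: rank ker ∂_1 − rank ∂_2 = (15 − 5) − 10 = 0, and ∂_2 has invariant factor 2 > 1, so H_1 ≅ Z/2.
  H_2: rank ker ∂_2 − rank ∂_3 = (10 − 10) − 0 = 0, and there is no ∂_3, so H_2 ≅ 0.

As a check, the Euler characteristic is 6 − 15 + 10 = 1, which agrees with 1 − 0 + 0 = 1.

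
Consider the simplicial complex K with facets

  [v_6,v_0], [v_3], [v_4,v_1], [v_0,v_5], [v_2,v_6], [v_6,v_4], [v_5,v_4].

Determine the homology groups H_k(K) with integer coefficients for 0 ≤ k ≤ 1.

H_0 ≅ Z^2,  H_1 ≅ Z.

K has 7 vertices, 6 edges.
rank ∂_0 = 0, rank ∂_1 = 5 ⇒ b_0 = 7 − 0 − 5 = 2; all invariant factors of ∂_1 are 1 so no torsion. So H_0 ≅ Z^2.
rank ∂_1 = 5, rank ∂_2 = 0 ⇒ b_1 = 6 − 5 − 0 = 1. So H_1 ≅ Z.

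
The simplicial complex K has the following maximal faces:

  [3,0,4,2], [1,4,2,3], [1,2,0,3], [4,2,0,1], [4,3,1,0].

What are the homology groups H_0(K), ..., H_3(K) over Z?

H_0 ≅ Z,  H_1 = 0,  H_2 = 0,  H_3 ≅ Z.

Take the total order 0 < 1 < 2 < 3 < 4 on the vertex set. Then K (dimension 3) consists of the simplices:

  0-simplices (5): [0], [1], [2], [3], [4]
  1-simplices (10): [0,1], [0,2], [0,3], [0,4], [1,2], [1,3], [1,4], [2,3], [2,4], [3,4]
  2-simplices (10): [0,1,2], [0,1,3], [0,1,4], [0,2,3], [0,2,4], [0,3,4], [1,2,3], [1,2,4], [1,3,4], [2,3,4]
  3-simplices (5): [0,1,2,3], [0,1,2,4], [0,1,3,4], [0,2,3,4], [1,2,3,4]

Hence C_0 ≅ Z^5, C_1 ≅ Z^10, C_2 ≅ Z^10, C_3 ≅ Z^5.

Boundary ∂_1: C_1 → C_0 maps an edge to its endpoints' difference, ∂[p,q] = q − p. For instance
  ∂[1,4] = [4] − [1].
This gives a 5×10 integer matrix of rank 4; reducing to Smith normal form yields diagonal entries (1,1,1,1).

Boundary ∂_2: C_2 → C_1 acts by ∂[p,q,r] = [q,r] − [p,r] + [p,q]. For instance
  ∂[0,3,4] = [3,4] − [0,4] + [0,3],
  ∂[1,2,3] = [2,3] − [1,3] + [1,2].
The resulting 10×10 matrix has rank 6, and its Smith normal form has invariant factors (1,1,1,1,1,1).

Boundary ∂_3: C_3 → C_2 sends each 3-simplex σ to the alternating sum Σ_i (−1)^i (σ with its i-th vertex removed). For instance
  ∂[0,2,3,4] = [2,3,4] − [0,3,4] + [0,2,4] − [0,2,3],
  ∂[0,1,2,3] = [1,2,3] − [0,2,3] + [0,1,3] − [0,1,2].
The resulting 10×5 matrix has rank 4, and its Smith normal form has invariant factors (1,1,1,1).

Now H_k = ker ∂_k / im ∂_{k+1}, so:

  H_0: rank C_0 − rank ∂_1 = 5 − 4 = 1, and the invariant factors of ∂_1 are all 1, so H_0 = Z.
  H_1: rank ker ∂_1 − rank ∂_2 = (10 − 4) − 6 = 0, and the invariant factors of ∂_2 are all 1, so H_1 = 0.
  H_2: rank ker ∂_2 − rank ∂_3 = (10 − 6) − 4 = 0, and the invariant factors of ∂_3 are all 1, so H_2 = 0.
  H_3: rank ker ∂_3 − rank ∂_4 = (5 − 4) − 0 = 1, and there is no ∂_4, so H_3 = Z.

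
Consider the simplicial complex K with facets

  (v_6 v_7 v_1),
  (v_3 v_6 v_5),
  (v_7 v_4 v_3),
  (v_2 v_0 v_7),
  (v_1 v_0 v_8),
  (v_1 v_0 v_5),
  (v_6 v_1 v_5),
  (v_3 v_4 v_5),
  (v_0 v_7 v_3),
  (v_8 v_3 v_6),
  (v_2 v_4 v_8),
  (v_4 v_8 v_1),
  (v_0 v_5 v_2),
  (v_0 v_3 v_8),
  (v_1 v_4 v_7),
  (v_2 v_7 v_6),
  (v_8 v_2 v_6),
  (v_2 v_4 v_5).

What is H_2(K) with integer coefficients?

Fix the vertex order v_0 < v_1 < v_2 < v_3 < v_4 < v_5 < v_6 < v_7 < v_8 and write every simplex with vertices in increasing order. Then dim K = 2 and the simplices of K are:

  0-simplices (9): [v_0], [v_1], [v_2], [v_3], [v_4], [v_5], [v_6], [v_7], [v_8]
  1-simplices (27): (27 of them)
  2-simplices (18): (18 of them)

giving chain groups C_0 ≅ Z^9, C_1 ≅ Z^27, C_2 ≅ Z^18.

∂_1: C_1 → C_0 sends each edge [p,q] (with p < q) to q − p.
As a 9×27 matrix over Z this has rank 8, with invariant factors (1,1,1,1,1,1,1,1).

∂_2: C_2 → C_1 acts by ∂[p,q,r] = [q,r] − [p,r] + [p,q]. For instance
  ∂[v_2,v_6,v_7] = [v_6,v_7] − [v_2,v_7] + [v_2,v_6],
  ∂[v_0,v_3,v_7] = [v_3,v_7] − [v_0,v_7] + [v_0,v_3].
As a 27×18 matrix over Z this has rank 17, with invariant factors (1,1,1,1,1,1,1,1,1,1,1,1,1,1,1,1,1).

Now H_k = ker ∂_k / im ∂_{k+1}, so:

  H_2: rank ker ∂_2 − rank ∂_3 = (18 − 17) − 0 = 1, and there is no ∂_3, so H_2 ≅ Z.

(K is a triangulation of the torus T^2.)

H_2 = Z.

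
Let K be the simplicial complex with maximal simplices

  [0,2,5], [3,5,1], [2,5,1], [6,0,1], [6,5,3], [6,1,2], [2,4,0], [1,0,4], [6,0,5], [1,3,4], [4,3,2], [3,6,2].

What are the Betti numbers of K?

Order the vertices as 0 < 1 < 2 < 3 < 4 < 5 < 6. Listing each simplex with vertices in this order, K has dimension 2 with simplices:

  0-simplices (7): [0], [1], [2], [3], [4], [5], [6]
  1-simplices (18): [0,1], [0,2], [0,4], [0,5], [0,6], [1,2], [1,3], [1,4], [1,5], [1,6], [2,3], [2,4], [2,5], [2,6], [3,4], [3,5], [3,6], [5,6]
  2-simplices (12): [0,1,4], [0,1,6], [0,2,4], [0,2,5], [0,5,6], [1,2,5], [1,2,6], [1,3,4], [1,3,5], [2,3,4], [2,3,6], [3,5,6]

so the chain groups are C_0 ≅ Z^7, C_1 ≅ Z^18, C_2 ≅ Z^12.

Boundary ∂_1: C_1 → C_0 is given by ∂[p,q] = [q] − [p]. For instance
  ∂[2,4] = [4] − [2].
This gives a 7×18 integer matrix of rank 6; reducing to Smith normal form yields diagonal entries (1,1,1,1,1,1).

The boundary map ∂_2: C_2 → C_1 sends each 2-simplex [p,q,r] to [q,r] − [p,r] + [p,q]. For instance
  ∂[1,2,5] = [2,5] − [1,5] + [1,2],
  ∂[1,2,6] = [2,6] − [1,6] + [1,2].
The 18×12 boundary matrix has rank 12 and Smith normal form diag(1,1,1,1,1,1,1,1,1,1,1,2).

Now H_k = ker ∂_k / im ∂_{k+1}, so:

  H_0: rank C_0 − rank ∂_1 = 7 − 6 = 1, and the invariant factors of ∂_1 are all 1, so H_0 = Z.
  H_1: rank ker ∂_1 − rank ∂_2 = (18 − 6) − 12 = 0, and ∂_2 has invariant factor 2 > 1, so H_1 = Z_2.
  H_2: rank ker ∂_2 − rank ∂_3 = (12 − 12) − 0 = 0, and there is no ∂_3, so H_2 = 0.

Hence the Betti numbers are b_0 = 1, b_1 = 0, b_2 = 0.

b_0 = 1, b_1 = 0, b_2 = 0.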